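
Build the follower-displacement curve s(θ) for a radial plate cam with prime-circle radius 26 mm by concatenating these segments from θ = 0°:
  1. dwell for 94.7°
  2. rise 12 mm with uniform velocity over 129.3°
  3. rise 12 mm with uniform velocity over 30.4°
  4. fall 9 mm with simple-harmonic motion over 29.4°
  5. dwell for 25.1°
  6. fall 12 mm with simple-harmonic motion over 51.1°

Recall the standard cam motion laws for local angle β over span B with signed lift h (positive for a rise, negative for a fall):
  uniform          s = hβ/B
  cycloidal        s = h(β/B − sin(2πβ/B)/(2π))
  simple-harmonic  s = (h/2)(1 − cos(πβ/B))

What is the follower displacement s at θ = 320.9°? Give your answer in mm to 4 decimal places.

seg 1 [0°–94.7°] dwell: s stays 0.0000
seg 2 [94.7°–224°] uniform, h=12: full span → s += 12 → s = 12.0000
seg 3 [224°–254.4°] uniform, h=12: full span → s += 12 → s = 24.0000
seg 4 [254.4°–283.8°] simple-harmonic, h=-9: full span → s += -9 → s = 15.0000
seg 5 [283.8°–308.9°] dwell: s stays 15.0000
seg 6 [308.9°–360°] simple-harmonic, h=-12: θ=320.9° here. β=12, B=51.1. -12/2·(1 − cos(π·0.2348)) = -1.5601 → s = 13.4399

13.4399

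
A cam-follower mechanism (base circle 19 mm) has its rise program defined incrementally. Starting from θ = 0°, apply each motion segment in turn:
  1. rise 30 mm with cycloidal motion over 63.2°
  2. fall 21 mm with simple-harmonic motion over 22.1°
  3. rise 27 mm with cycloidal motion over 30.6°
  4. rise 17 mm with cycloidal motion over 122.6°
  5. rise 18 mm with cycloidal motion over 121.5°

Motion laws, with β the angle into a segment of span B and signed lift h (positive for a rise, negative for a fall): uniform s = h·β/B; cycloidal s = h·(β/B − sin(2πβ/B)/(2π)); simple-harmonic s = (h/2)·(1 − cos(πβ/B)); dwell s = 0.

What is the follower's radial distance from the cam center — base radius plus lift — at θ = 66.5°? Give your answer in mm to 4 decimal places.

seg 1 [0°–63.2°] cycloidal, h=30: full span → s += 30 → s = 30.0000
seg 2 [63.2°–85.3°] simple-harmonic, h=-21: θ=66.5° here. β=3.3, B=22.1. -21/2·(1 − cos(π·0.1493)) = -1.1343 → s = 28.8657
radial distance = base radius + s = 19 + 28.8657 = 47.8657

47.8657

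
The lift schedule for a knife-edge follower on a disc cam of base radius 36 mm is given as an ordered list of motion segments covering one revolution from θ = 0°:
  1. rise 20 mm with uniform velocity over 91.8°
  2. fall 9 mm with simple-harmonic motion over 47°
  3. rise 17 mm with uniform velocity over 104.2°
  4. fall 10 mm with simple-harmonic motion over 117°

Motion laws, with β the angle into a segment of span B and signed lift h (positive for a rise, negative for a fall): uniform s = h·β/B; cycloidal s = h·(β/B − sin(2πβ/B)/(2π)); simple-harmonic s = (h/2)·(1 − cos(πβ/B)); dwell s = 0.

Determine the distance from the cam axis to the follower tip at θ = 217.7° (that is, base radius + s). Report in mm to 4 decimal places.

seg 1 [0°–91.8°] uniform, h=20: full span → s += 20 → s = 20.0000
seg 2 [91.8°–138.8°] simple-harmonic, h=-9: full span → s += -9 → s = 11.0000
seg 3 [138.8°–243°] uniform, h=17: θ=217.7° here. β=78.9, B=104.2. 17·78.9/104.2 = 12.8724 → s = 23.8724
radial distance = base radius + s = 36 + 23.8724 = 59.8724

59.8724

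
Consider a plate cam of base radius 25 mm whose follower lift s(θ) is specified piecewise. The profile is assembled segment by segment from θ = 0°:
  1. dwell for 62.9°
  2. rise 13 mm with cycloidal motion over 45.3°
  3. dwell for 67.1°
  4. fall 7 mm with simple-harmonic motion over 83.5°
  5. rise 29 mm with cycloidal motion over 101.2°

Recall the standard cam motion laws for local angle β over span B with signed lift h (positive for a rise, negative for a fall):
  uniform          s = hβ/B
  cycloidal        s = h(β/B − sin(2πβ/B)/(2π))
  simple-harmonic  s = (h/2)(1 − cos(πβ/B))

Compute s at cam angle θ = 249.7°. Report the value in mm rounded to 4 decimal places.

seg 1 [0°–62.9°] dwell: s stays 0.0000
seg 2 [62.9°–108.2°] cycloidal, h=13: full span → s += 13 → s = 13.0000
seg 3 [108.2°–175.3°] dwell: s stays 13.0000
seg 4 [175.3°–258.8°] simple-harmonic, h=-7: θ=249.7° here. β=74.4, B=83.5. -7/2·(1 − cos(π·0.8910)) = -6.7969 → s = 6.2031

6.2031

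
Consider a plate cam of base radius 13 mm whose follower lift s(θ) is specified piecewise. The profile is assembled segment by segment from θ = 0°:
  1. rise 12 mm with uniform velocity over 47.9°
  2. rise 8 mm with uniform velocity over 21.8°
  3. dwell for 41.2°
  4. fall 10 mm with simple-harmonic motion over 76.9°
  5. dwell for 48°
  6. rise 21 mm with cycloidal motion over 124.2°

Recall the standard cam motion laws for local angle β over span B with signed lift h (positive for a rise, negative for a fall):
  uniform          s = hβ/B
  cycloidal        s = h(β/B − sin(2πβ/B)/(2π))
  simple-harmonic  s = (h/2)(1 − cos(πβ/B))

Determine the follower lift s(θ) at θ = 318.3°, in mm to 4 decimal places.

seg 1 [0°–47.9°] uniform, h=12: full span → s += 12 → s = 12.0000
seg 2 [47.9°–69.7°] uniform, h=8: full span → s += 8 → s = 20.0000
seg 3 [69.7°–110.9°] dwell: s stays 20.0000
seg 4 [110.9°–187.8°] simple-harmonic, h=-10: full span → s += -10 → s = 10.0000
seg 5 [187.8°–235.8°] dwell: s stays 10.0000
seg 6 [235.8°–360°] cycloidal, h=21: θ=318.3° here. β=82.5, B=124.2. 21·(0.6643 − sin(2π·0.6643)/(2π)) = 16.8181 → s = 26.8181

26.8181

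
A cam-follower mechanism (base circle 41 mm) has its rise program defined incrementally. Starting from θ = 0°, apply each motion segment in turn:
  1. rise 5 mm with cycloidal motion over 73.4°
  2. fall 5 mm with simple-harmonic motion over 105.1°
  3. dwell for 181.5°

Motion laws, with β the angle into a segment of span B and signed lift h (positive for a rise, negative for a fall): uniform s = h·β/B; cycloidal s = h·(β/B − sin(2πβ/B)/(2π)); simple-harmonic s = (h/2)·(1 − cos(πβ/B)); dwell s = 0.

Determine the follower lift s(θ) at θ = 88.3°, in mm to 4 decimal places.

seg 1 [0°–73.4°] cycloidal, h=5: full span → s += 5 → s = 5.0000
seg 2 [73.4°–178.5°] simple-harmonic, h=-5: θ=88.3° here. β=14.9, B=105.1. -5/2·(1 − cos(π·0.1418)) = -0.2439 → s = 4.7561

4.7561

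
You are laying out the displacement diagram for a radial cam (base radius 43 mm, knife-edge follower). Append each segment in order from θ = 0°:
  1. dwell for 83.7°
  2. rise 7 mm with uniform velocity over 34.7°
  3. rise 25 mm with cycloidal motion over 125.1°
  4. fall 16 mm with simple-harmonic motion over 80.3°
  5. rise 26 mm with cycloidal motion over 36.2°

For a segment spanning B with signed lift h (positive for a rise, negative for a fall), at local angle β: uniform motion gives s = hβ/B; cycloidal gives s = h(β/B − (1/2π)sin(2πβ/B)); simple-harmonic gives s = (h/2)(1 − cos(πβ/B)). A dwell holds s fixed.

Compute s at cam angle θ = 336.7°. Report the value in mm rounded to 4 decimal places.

seg 1 [0°–83.7°] dwell: s stays 0.0000
seg 2 [83.7°–118.4°] uniform, h=7: full span → s += 7 → s = 7.0000
seg 3 [118.4°–243.5°] cycloidal, h=25: full span → s += 25 → s = 32.0000
seg 4 [243.5°–323.8°] simple-harmonic, h=-16: full span → s += -16 → s = 16.0000
seg 5 [323.8°–360°] cycloidal, h=26: θ=336.7° here. β=12.9, B=36.2. 26·(0.3564 − sin(2π·0.3564)/(2π)) = 6.0172 → s = 22.0172

22.0172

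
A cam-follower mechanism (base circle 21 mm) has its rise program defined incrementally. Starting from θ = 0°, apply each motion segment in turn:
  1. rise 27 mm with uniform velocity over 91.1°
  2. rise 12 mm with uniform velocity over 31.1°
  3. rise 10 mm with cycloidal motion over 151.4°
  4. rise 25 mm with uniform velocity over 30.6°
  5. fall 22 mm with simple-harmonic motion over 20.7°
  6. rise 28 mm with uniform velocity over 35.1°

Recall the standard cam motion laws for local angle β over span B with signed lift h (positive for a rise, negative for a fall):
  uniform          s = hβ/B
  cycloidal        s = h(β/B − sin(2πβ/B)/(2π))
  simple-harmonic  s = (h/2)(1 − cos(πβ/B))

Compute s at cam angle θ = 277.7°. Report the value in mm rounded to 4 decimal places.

seg 1 [0°–91.1°] uniform, h=27: full span → s += 27 → s = 27.0000
seg 2 [91.1°–122.2°] uniform, h=12: full span → s += 12 → s = 39.0000
seg 3 [122.2°–273.6°] cycloidal, h=10: full span → s += 10 → s = 49.0000
seg 4 [273.6°–304.2°] uniform, h=25: θ=277.7° here. β=4.1, B=30.6. 25·4.1/30.6 = 3.3497 → s = 52.3497

52.3497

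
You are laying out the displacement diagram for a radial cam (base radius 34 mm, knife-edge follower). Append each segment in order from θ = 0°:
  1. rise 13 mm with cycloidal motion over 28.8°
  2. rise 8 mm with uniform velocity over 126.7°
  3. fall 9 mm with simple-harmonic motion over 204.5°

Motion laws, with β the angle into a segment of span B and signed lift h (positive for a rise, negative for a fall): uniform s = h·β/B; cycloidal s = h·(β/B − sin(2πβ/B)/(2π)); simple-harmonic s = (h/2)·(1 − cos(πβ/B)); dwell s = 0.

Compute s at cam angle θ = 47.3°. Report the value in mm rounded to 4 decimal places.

seg 1 [0°–28.8°] cycloidal, h=13: full span → s += 13 → s = 13.0000
seg 2 [28.8°–155.5°] uniform, h=8: θ=47.3° here. β=18.5, B=126.7. 8·18.5/126.7 = 1.1681 → s = 14.1681

14.1681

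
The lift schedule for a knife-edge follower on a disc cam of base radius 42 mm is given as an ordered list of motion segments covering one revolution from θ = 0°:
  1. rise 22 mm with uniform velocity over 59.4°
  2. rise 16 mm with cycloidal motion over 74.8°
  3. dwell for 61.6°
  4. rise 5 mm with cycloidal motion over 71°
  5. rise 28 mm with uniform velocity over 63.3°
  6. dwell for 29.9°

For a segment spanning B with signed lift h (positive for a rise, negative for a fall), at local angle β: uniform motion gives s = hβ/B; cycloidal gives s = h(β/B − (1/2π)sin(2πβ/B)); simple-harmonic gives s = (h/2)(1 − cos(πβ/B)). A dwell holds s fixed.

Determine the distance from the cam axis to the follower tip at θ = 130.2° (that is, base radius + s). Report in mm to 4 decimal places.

seg 1 [0°–59.4°] uniform, h=22: full span → s += 22 → s = 22.0000
seg 2 [59.4°–134.2°] cycloidal, h=16: θ=130.2° here. β=70.8, B=74.8. 16·(0.9465 − sin(2π·0.9465)/(2π)) = 15.9840 → s = 37.9840
radial distance = base radius + s = 42 + 37.9840 = 79.9840

79.9840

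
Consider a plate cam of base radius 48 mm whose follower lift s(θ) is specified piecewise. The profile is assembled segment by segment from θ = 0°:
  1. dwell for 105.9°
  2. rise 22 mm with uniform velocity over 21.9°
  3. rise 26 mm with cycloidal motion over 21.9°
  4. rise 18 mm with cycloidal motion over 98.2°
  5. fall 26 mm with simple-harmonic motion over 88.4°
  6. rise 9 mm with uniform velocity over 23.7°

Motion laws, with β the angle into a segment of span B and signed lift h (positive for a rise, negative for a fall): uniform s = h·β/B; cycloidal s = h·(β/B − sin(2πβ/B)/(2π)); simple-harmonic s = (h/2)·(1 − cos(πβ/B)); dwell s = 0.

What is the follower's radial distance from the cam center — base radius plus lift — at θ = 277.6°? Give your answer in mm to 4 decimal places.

seg 1 [0°–105.9°] dwell: s stays 0.0000
seg 2 [105.9°–127.8°] uniform, h=22: full span → s += 22 → s = 22.0000
seg 3 [127.8°–149.7°] cycloidal, h=26: full span → s += 26 → s = 48.0000
seg 4 [149.7°–247.9°] cycloidal, h=18: full span → s += 18 → s = 66.0000
seg 5 [247.9°–336.3°] simple-harmonic, h=-26: θ=277.6° here. β=29.7, B=88.4. -26/2·(1 − cos(π·0.3360)) = -6.5936 → s = 59.4064
radial distance = base radius + s = 48 + 59.4064 = 107.4064

107.4064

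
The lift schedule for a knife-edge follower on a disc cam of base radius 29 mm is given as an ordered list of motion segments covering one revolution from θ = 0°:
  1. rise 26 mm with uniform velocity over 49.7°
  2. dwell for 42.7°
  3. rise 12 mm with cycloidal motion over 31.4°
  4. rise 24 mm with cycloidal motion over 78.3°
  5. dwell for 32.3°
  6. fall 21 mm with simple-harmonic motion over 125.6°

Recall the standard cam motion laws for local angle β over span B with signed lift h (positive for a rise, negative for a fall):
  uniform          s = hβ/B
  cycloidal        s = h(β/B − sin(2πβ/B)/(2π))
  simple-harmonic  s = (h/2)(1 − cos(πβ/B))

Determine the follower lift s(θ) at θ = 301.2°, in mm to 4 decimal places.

seg 1 [0°–49.7°] uniform, h=26: full span → s += 26 → s = 26.0000
seg 2 [49.7°–92.4°] dwell: s stays 26.0000
seg 3 [92.4°–123.8°] cycloidal, h=12: full span → s += 12 → s = 38.0000
seg 4 [123.8°–202.1°] cycloidal, h=24: full span → s += 24 → s = 62.0000
seg 5 [202.1°–234.4°] dwell: s stays 62.0000
seg 6 [234.4°–360°] simple-harmonic, h=-21: θ=301.2° here. β=66.8, B=125.6. -21/2·(1 − cos(π·0.5318)) = -11.5488 → s = 50.4512

50.4512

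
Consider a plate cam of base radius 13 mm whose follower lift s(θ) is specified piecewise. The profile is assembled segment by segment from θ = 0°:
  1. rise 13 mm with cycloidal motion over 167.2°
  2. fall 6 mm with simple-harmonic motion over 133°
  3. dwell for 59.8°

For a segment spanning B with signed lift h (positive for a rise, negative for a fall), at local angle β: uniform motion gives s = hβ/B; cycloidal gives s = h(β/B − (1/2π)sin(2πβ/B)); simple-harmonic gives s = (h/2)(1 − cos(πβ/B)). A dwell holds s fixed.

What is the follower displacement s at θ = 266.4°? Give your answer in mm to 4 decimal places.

seg 1 [0°–167.2°] cycloidal, h=13: full span → s += 13 → s = 13.0000
seg 2 [167.2°–300.2°] simple-harmonic, h=-6: θ=266.4° here. β=99.2, B=133. -6/2·(1 − cos(π·0.7459)) = -5.0936 → s = 7.9064

7.9064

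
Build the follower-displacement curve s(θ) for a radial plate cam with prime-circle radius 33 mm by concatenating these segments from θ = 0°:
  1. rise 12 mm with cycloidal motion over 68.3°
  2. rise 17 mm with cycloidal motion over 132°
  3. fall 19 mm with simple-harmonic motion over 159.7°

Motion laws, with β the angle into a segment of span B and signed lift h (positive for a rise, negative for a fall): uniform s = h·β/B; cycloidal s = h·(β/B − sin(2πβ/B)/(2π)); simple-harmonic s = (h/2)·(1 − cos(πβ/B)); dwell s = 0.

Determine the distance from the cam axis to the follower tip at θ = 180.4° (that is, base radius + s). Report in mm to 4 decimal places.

seg 1 [0°–68.3°] cycloidal, h=12: full span → s += 12 → s = 12.0000
seg 2 [68.3°–200.3°] cycloidal, h=17: θ=180.4° here. β=112.1, B=132. 17·(0.8492 − sin(2π·0.8492)/(2π)) = 16.6336 → s = 28.6336
radial distance = base radius + s = 33 + 28.6336 = 61.6336

61.6336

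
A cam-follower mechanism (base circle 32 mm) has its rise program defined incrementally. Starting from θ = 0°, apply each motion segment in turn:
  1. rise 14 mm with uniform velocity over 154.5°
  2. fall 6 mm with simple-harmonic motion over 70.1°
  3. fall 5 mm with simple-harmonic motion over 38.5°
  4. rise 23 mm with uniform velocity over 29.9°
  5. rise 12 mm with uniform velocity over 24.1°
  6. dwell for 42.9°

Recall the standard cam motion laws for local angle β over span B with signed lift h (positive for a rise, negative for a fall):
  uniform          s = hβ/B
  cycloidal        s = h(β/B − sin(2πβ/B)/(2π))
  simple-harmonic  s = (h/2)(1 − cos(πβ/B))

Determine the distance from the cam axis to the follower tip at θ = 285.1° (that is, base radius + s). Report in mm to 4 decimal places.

seg 1 [0°–154.5°] uniform, h=14: full span → s += 14 → s = 14.0000
seg 2 [154.5°–224.6°] simple-harmonic, h=-6: full span → s += -6 → s = 8.0000
seg 3 [224.6°–263.1°] simple-harmonic, h=-5: full span → s += -5 → s = 3.0000
seg 4 [263.1°–293°] uniform, h=23: θ=285.1° here. β=22, B=29.9. 23·22/29.9 = 16.9231 → s = 19.9231
radial distance = base radius + s = 32 + 19.9231 = 51.9231

51.9231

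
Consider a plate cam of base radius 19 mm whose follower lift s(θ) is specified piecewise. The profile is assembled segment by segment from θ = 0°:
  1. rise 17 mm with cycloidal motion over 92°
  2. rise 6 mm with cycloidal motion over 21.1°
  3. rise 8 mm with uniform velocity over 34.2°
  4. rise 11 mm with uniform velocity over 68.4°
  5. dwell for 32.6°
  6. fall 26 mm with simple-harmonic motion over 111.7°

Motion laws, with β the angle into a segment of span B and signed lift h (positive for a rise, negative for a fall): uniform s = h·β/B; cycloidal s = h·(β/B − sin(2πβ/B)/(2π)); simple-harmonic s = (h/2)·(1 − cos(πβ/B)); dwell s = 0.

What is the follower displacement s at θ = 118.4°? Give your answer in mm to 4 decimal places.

seg 1 [0°–92°] cycloidal, h=17: full span → s += 17 → s = 17.0000
seg 2 [92°–113.1°] cycloidal, h=6: full span → s += 6 → s = 23.0000
seg 3 [113.1°–147.3°] uniform, h=8: θ=118.4° here. β=5.3, B=34.2. 8·5.3/34.2 = 1.2398 → s = 24.2398

24.2398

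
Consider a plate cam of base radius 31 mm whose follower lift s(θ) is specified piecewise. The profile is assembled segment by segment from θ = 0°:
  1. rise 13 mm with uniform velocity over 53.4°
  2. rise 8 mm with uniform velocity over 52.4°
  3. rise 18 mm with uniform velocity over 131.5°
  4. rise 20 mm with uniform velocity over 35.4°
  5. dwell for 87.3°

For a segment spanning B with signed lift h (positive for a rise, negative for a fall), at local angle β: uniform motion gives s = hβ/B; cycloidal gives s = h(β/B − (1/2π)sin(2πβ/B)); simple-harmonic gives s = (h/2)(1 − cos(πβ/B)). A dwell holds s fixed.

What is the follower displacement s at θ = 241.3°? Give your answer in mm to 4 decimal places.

seg 1 [0°–53.4°] uniform, h=13: full span → s += 13 → s = 13.0000
seg 2 [53.4°–105.8°] uniform, h=8: full span → s += 8 → s = 21.0000
seg 3 [105.8°–237.3°] uniform, h=18: full span → s += 18 → s = 39.0000
seg 4 [237.3°–272.7°] uniform, h=20: θ=241.3° here. β=4, B=35.4. 20·4/35.4 = 2.2599 → s = 41.2599

41.2599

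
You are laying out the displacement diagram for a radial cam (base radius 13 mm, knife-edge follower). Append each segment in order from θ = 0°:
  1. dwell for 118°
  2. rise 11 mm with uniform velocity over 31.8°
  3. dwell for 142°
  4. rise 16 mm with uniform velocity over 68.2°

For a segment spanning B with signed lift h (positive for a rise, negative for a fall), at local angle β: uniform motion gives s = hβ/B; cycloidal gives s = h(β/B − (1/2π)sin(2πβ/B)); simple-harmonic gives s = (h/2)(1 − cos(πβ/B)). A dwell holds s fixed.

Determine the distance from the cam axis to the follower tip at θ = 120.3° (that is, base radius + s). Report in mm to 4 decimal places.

seg 1 [0°–118°] dwell: s stays 0.0000
seg 2 [118°–149.8°] uniform, h=11: θ=120.3° here. β=2.3, B=31.8. 11·2.3/31.8 = 0.7956 → s = 0.7956
radial distance = base radius + s = 13 + 0.7956 = 13.7956

13.7956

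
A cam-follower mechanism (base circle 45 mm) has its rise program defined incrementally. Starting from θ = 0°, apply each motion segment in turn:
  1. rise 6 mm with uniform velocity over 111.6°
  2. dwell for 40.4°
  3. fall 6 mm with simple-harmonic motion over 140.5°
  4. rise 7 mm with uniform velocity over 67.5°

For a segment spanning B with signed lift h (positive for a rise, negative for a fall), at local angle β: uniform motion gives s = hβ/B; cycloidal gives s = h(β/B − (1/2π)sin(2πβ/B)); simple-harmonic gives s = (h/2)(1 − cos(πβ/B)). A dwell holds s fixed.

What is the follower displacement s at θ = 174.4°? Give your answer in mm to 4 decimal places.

seg 1 [0°–111.6°] uniform, h=6: full span → s += 6 → s = 6.0000
seg 2 [111.6°–152°] dwell: s stays 6.0000
seg 3 [152°–292.5°] simple-harmonic, h=-6: θ=174.4° here. β=22.4, B=140.5. -6/2·(1 − cos(π·0.1594)) = -0.3685 → s = 5.6315

5.6315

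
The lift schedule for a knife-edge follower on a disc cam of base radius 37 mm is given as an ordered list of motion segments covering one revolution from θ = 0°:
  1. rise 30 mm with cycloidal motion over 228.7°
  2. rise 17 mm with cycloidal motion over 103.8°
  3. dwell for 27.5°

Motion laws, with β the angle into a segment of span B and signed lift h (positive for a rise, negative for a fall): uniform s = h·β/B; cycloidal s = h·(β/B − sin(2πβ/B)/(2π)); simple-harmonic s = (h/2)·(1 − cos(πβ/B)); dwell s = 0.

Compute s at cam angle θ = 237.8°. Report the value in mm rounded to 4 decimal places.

seg 1 [0°–228.7°] cycloidal, h=30: full span → s += 30 → s = 30.0000
seg 2 [228.7°–332.5°] cycloidal, h=17: θ=237.8° here. β=9.1, B=103.8. 17·(0.0877 − sin(2π·0.0877)/(2π)) = 0.0742 → s = 30.0742

30.0742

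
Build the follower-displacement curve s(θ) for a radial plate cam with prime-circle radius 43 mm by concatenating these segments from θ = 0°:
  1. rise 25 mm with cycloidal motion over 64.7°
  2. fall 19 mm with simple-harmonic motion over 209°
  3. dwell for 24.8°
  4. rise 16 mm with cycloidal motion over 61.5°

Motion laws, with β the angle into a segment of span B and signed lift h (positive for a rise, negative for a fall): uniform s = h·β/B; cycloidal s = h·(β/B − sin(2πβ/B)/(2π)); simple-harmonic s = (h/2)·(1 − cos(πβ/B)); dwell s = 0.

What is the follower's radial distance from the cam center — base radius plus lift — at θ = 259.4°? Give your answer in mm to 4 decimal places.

seg 1 [0°–64.7°] cycloidal, h=25: full span → s += 25 → s = 25.0000
seg 2 [64.7°–273.7°] simple-harmonic, h=-19: θ=259.4° here. β=194.7, B=209. -19/2·(1 − cos(π·0.9316)) = -18.7814 → s = 6.2186
radial distance = base radius + s = 43 + 6.2186 = 49.2186

49.2186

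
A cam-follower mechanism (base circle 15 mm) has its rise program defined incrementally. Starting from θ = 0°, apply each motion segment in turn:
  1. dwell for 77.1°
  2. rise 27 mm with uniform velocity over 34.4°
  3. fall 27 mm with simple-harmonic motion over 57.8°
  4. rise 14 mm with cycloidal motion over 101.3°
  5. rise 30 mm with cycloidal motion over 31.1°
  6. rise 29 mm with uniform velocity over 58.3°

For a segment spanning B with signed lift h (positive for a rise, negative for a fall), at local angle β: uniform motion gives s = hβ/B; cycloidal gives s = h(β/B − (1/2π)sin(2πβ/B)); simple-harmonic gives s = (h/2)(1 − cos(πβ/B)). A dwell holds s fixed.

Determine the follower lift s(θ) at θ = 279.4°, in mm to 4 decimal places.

seg 1 [0°–77.1°] dwell: s stays 0.0000
seg 2 [77.1°–111.5°] uniform, h=27: full span → s += 27 → s = 27.0000
seg 3 [111.5°–169.3°] simple-harmonic, h=-27: full span → s += -27 → s = 0.0000
seg 4 [169.3°–270.6°] cycloidal, h=14: full span → s += 14 → s = 14.0000
seg 5 [270.6°–301.7°] cycloidal, h=30: θ=279.4° here. β=8.8, B=31.1. 30·(0.2830 − sin(2π·0.2830)/(2π)) = 3.8161 → s = 17.8161

17.8161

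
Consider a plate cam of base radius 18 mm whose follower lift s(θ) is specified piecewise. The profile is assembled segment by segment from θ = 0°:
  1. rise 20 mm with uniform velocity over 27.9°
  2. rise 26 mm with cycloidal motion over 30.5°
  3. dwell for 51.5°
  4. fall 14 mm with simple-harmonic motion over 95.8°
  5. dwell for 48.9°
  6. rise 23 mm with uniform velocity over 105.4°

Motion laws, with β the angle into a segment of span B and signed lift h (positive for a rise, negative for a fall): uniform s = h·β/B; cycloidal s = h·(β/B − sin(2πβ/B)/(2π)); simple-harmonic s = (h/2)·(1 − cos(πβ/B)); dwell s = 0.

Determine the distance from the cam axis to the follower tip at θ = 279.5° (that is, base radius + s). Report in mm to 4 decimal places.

seg 1 [0°–27.9°] uniform, h=20: full span → s += 20 → s = 20.0000
seg 2 [27.9°–58.4°] cycloidal, h=26: full span → s += 26 → s = 46.0000
seg 3 [58.4°–109.9°] dwell: s stays 46.0000
seg 4 [109.9°–205.7°] simple-harmonic, h=-14: full span → s += -14 → s = 32.0000
seg 5 [205.7°–254.6°] dwell: s stays 32.0000
seg 6 [254.6°–360°] uniform, h=23: θ=279.5° here. β=24.9, B=105.4. 23·24.9/105.4 = 5.4336 → s = 37.4336
radial distance = base radius + s = 18 + 37.4336 = 55.4336

55.4336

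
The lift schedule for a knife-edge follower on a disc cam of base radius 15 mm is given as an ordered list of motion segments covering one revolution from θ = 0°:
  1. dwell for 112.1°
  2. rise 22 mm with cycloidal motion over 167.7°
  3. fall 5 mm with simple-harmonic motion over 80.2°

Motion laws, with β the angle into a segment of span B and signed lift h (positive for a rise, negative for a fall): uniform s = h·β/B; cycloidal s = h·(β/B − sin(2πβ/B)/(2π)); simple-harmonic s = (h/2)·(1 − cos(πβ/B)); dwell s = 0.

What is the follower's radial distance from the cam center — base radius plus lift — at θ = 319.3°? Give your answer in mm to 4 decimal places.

seg 1 [0°–112.1°] dwell: s stays 0.0000
seg 2 [112.1°–279.8°] cycloidal, h=22: full span → s += 22 → s = 22.0000
seg 3 [279.8°–360°] simple-harmonic, h=-5: θ=319.3° here. β=39.5, B=80.2. -5/2·(1 − cos(π·0.4925)) = -2.4412 → s = 19.5588
radial distance = base radius + s = 15 + 19.5588 = 34.5588

34.5588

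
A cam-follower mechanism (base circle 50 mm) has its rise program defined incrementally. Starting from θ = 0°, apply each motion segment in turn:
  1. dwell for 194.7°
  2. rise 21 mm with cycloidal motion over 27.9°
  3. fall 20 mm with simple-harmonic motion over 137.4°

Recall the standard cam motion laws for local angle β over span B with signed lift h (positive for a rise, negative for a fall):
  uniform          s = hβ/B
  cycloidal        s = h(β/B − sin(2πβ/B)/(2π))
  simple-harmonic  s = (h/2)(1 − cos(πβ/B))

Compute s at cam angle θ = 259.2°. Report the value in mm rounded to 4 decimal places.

seg 1 [0°–194.7°] dwell: s stays 0.0000
seg 2 [194.7°–222.6°] cycloidal, h=21: full span → s += 21 → s = 21.0000
seg 3 [222.6°–360°] simple-harmonic, h=-20: θ=259.2° here. β=36.6, B=137.4. -20/2·(1 − cos(π·0.2664)) = -3.3019 → s = 17.6981

17.6981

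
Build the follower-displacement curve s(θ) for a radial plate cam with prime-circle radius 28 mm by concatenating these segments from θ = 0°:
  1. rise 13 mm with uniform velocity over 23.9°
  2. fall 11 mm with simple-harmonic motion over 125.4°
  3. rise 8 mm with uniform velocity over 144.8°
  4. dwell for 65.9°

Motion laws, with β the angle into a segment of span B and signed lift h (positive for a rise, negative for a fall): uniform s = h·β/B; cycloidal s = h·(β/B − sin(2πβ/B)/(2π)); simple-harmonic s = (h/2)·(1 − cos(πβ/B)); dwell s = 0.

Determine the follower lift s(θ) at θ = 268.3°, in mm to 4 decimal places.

seg 1 [0°–23.9°] uniform, h=13: full span → s += 13 → s = 13.0000
seg 2 [23.9°–149.3°] simple-harmonic, h=-11: full span → s += -11 → s = 2.0000
seg 3 [149.3°–294.1°] uniform, h=8: θ=268.3° here. β=119, B=144.8. 8·119/144.8 = 6.5746 → s = 8.5746

8.5746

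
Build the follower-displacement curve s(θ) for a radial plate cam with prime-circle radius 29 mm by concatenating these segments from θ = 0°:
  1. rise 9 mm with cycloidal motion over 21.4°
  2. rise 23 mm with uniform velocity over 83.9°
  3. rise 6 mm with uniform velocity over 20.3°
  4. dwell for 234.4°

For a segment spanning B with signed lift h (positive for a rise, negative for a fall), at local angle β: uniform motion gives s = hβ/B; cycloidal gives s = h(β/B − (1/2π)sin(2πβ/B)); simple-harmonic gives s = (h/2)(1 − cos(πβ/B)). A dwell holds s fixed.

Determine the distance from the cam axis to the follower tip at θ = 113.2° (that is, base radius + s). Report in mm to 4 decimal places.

seg 1 [0°–21.4°] cycloidal, h=9: full span → s += 9 → s = 9.0000
seg 2 [21.4°–105.3°] uniform, h=23: full span → s += 23 → s = 32.0000
seg 3 [105.3°–125.6°] uniform, h=6: θ=113.2° here. β=7.9, B=20.3. 6·7.9/20.3 = 2.3350 → s = 34.3350
radial distance = base radius + s = 29 + 34.3350 = 63.3350

63.3350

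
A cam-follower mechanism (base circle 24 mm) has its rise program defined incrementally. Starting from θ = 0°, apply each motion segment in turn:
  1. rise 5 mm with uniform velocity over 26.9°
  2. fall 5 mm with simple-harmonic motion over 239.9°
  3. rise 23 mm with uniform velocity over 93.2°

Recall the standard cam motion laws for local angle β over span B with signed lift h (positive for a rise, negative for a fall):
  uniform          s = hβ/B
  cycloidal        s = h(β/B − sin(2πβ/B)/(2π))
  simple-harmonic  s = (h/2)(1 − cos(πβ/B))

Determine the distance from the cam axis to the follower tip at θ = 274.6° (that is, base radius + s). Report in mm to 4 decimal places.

seg 1 [0°–26.9°] uniform, h=5: full span → s += 5 → s = 5.0000
seg 2 [26.9°–266.8°] simple-harmonic, h=-5: full span → s += -5 → s = 0.0000
seg 3 [266.8°–360°] uniform, h=23: θ=274.6° here. β=7.8, B=93.2. 23·7.8/93.2 = 1.9249 → s = 1.9249
radial distance = base radius + s = 24 + 1.9249 = 25.9249

25.9249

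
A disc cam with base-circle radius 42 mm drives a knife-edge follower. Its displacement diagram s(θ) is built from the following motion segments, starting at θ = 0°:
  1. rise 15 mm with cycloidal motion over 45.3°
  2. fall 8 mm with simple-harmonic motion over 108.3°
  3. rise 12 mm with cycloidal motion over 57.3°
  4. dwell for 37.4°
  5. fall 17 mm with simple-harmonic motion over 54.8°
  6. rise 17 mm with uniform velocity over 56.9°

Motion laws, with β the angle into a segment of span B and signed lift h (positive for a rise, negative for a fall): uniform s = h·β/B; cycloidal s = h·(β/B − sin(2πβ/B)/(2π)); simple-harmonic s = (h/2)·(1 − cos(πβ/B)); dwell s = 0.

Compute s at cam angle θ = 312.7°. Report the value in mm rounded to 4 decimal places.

seg 1 [0°–45.3°] cycloidal, h=15: full span → s += 15 → s = 15.0000
seg 2 [45.3°–153.6°] simple-harmonic, h=-8: full span → s += -8 → s = 7.0000
seg 3 [153.6°–210.9°] cycloidal, h=12: full span → s += 12 → s = 19.0000
seg 4 [210.9°–248.3°] dwell: s stays 19.0000
seg 5 [248.3°–303.1°] simple-harmonic, h=-17: full span → s += -17 → s = 2.0000
seg 6 [303.1°–360°] uniform, h=17: θ=312.7° here. β=9.6, B=56.9. 17·9.6/56.9 = 2.8682 → s = 4.8682

4.8682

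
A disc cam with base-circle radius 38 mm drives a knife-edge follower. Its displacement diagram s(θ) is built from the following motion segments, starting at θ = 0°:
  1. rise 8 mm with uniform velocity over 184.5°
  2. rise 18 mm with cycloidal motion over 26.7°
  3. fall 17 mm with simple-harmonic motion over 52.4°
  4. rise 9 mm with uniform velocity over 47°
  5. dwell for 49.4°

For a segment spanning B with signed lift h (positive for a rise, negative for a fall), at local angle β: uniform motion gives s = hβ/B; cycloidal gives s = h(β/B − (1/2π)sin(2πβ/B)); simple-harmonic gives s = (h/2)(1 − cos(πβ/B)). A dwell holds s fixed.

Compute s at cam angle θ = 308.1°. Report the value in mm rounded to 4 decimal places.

seg 1 [0°–184.5°] uniform, h=8: full span → s += 8 → s = 8.0000
seg 2 [184.5°–211.2°] cycloidal, h=18: full span → s += 18 → s = 26.0000
seg 3 [211.2°–263.6°] simple-harmonic, h=-17: full span → s += -17 → s = 9.0000
seg 4 [263.6°–310.6°] uniform, h=9: θ=308.1° here. β=44.5, B=47. 9·44.5/47 = 8.5213 → s = 17.5213

17.5213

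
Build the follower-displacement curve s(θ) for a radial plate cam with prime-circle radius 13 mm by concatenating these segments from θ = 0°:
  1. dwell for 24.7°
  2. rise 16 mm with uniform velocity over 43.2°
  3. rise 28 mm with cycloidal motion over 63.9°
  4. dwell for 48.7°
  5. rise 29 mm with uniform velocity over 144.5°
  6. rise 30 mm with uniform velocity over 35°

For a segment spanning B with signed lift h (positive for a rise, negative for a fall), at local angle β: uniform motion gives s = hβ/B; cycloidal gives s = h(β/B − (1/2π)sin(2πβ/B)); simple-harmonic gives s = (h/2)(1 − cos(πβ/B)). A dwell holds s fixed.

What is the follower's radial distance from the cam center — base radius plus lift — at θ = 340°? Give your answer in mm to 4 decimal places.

seg 1 [0°–24.7°] dwell: s stays 0.0000
seg 2 [24.7°–67.9°] uniform, h=16: full span → s += 16 → s = 16.0000
seg 3 [67.9°–131.8°] cycloidal, h=28: full span → s += 28 → s = 44.0000
seg 4 [131.8°–180.5°] dwell: s stays 44.0000
seg 5 [180.5°–325°] uniform, h=29: full span → s += 29 → s = 73.0000
seg 6 [325°–360°] uniform, h=30: θ=340° here. β=15, B=35. 30·15/35 = 12.8571 → s = 85.8571
radial distance = base radius + s = 13 + 85.8571 = 98.8571

98.8571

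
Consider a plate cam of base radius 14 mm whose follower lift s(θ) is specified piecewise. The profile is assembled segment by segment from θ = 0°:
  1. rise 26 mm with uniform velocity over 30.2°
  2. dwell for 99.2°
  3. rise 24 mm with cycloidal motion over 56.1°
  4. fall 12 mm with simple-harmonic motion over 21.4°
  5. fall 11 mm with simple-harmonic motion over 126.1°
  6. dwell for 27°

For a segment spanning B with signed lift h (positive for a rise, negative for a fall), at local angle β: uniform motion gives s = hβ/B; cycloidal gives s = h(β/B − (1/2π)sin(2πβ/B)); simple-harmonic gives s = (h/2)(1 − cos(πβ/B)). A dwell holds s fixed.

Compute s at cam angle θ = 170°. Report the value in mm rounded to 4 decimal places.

seg 1 [0°–30.2°] uniform, h=26: full span → s += 26 → s = 26.0000
seg 2 [30.2°–129.4°] dwell: s stays 26.0000
seg 3 [129.4°–185.5°] cycloidal, h=24: θ=170° here. β=40.6, B=56.1. 24·(0.7237 − sin(2π·0.7237)/(2π)) = 21.1367 → s = 47.1367

47.1367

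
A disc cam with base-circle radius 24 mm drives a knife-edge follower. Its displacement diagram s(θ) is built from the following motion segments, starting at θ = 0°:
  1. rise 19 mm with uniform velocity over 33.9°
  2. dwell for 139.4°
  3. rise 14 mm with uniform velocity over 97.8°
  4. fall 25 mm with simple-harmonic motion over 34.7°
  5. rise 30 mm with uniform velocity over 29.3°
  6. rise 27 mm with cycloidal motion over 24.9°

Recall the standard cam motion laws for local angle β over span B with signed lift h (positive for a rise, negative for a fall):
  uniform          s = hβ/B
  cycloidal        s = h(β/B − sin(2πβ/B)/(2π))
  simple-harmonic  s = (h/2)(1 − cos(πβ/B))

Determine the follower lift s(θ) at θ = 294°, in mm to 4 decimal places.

seg 1 [0°–33.9°] uniform, h=19: full span → s += 19 → s = 19.0000
seg 2 [33.9°–173.3°] dwell: s stays 19.0000
seg 3 [173.3°–271.1°] uniform, h=14: full span → s += 14 → s = 33.0000
seg 4 [271.1°–305.8°] simple-harmonic, h=-25: θ=294° here. β=22.9, B=34.7. -25/2·(1 − cos(π·0.6599)) = -18.5199 → s = 14.4801

14.4801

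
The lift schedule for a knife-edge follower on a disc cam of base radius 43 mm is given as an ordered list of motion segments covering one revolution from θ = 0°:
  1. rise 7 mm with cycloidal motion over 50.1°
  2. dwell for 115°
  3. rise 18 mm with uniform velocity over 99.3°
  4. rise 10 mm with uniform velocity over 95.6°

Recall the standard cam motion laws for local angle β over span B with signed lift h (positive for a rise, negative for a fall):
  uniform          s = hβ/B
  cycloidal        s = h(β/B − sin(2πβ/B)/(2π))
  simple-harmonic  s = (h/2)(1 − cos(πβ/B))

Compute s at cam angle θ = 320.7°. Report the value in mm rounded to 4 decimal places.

seg 1 [0°–50.1°] cycloidal, h=7: full span → s += 7 → s = 7.0000
seg 2 [50.1°–165.1°] dwell: s stays 7.0000
seg 3 [165.1°–264.4°] uniform, h=18: full span → s += 18 → s = 25.0000
seg 4 [264.4°–360°] uniform, h=10: θ=320.7° here. β=56.3, B=95.6. 10·56.3/95.6 = 5.8891 → s = 30.8891

30.8891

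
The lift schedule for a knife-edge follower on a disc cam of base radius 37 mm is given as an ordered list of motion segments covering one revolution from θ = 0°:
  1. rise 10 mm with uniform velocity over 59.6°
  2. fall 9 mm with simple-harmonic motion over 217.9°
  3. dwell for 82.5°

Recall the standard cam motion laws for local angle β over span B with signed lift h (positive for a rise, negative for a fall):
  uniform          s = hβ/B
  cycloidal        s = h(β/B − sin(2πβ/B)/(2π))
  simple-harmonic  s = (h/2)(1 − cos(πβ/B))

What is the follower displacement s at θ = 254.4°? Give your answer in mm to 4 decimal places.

seg 1 [0°–59.6°] uniform, h=10: full span → s += 10 → s = 10.0000
seg 2 [59.6°–277.5°] simple-harmonic, h=-9: θ=254.4° here. β=194.8, B=217.9. -9/2·(1 − cos(π·0.8940)) = -8.7527 → s = 1.2473

1.2473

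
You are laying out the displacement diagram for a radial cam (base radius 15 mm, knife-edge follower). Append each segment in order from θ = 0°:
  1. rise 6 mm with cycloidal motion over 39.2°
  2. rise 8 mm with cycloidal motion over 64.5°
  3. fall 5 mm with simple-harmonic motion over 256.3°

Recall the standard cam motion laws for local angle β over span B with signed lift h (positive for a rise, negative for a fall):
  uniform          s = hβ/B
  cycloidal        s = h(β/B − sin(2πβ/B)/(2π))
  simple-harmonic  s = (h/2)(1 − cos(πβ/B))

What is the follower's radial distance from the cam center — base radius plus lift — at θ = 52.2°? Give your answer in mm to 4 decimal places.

seg 1 [0°–39.2°] cycloidal, h=6: full span → s += 6 → s = 6.0000
seg 2 [39.2°–103.7°] cycloidal, h=8: θ=52.2° here. β=13, B=64.5. 8·(0.2016 − sin(2π·0.2016)/(2π)) = 0.3977 → s = 6.3977
radial distance = base radius + s = 15 + 6.3977 = 21.3977

21.3977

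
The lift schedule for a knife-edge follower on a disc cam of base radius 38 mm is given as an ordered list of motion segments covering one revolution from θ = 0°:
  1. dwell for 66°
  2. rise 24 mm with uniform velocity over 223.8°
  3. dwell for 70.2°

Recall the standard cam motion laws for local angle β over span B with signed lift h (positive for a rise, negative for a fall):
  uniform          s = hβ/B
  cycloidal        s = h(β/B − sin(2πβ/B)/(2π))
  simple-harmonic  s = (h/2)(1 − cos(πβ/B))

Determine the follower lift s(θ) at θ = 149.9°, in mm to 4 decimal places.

seg 1 [0°–66°] dwell: s stays 0.0000
seg 2 [66°–289.8°] uniform, h=24: θ=149.9° here. β=83.9, B=223.8. 24·83.9/223.8 = 8.9973 → s = 8.9973

8.9973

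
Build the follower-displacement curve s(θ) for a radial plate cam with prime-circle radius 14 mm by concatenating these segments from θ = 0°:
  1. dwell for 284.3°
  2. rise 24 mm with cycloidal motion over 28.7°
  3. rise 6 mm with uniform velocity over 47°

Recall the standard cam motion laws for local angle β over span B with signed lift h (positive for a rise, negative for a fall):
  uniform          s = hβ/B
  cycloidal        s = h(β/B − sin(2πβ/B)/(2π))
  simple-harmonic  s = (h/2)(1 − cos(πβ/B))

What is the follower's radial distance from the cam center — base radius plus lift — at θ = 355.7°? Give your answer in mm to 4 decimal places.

seg 1 [0°–284.3°] dwell: s stays 0.0000
seg 2 [284.3°–313°] cycloidal, h=24: full span → s += 24 → s = 24.0000
seg 3 [313°–360°] uniform, h=6: θ=355.7° here. β=42.7, B=47. 6·42.7/47 = 5.4511 → s = 29.4511
radial distance = base radius + s = 14 + 29.4511 = 43.4511

43.4511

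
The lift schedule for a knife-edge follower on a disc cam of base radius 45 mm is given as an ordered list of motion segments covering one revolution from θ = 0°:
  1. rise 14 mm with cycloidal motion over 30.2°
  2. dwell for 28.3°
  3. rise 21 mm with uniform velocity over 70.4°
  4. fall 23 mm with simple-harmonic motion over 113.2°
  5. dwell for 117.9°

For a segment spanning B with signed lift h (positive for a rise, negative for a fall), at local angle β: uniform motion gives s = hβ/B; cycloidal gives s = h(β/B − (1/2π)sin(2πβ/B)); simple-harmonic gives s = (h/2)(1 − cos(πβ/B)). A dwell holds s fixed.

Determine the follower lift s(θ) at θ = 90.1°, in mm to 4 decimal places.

seg 1 [0°–30.2°] cycloidal, h=14: full span → s += 14 → s = 14.0000
seg 2 [30.2°–58.5°] dwell: s stays 14.0000
seg 3 [58.5°–128.9°] uniform, h=21: θ=90.1° here. β=31.6, B=70.4. 21·31.6/70.4 = 9.4261 → s = 23.4261

23.4261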